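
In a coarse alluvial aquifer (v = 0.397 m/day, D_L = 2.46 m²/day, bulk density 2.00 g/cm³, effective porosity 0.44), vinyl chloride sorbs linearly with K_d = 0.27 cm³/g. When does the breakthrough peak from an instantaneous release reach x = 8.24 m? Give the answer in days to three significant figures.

23.1 days

Retardation factor R = 1 + ρ_b·K_d/n = 1 + 2.00 × 0.27/0.44 = 2.227.
Sorption retards both mechanisms: v_R = v/R = 0.1783 m/day, D_R = D/R = 1.105 m²/day.
Peak time from v_R²t² + 2D_R t − x² = 0: t = (√(D_R² + v_R²x²) − D_R)/v_R².
√(D_R² + v_R²x²) = √(1.105² + 0.1783² × 8.24²) = 1.838; v_R² = 0.03179.
t = (1.838 − 1.105)/0.03179 = 23.1 days.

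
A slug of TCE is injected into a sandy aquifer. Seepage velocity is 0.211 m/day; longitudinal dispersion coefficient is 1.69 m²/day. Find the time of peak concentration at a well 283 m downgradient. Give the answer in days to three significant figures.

For the 1D instantaneous-source solution, setting ∂C/∂t = 0 at fixed x gives v²t² + 2Dt − x² = 0, so t = (√(D² + v²x²) − D)/v².
√(D² + v²x²) = √(1.69² + 0.211² × 283²) = 59.74; v² = 0.044521.
t = (59.74 − 1.69)/0.044521 = 1300 days (vs. the pure-advection estimate x/v = 1340 d).

1300 days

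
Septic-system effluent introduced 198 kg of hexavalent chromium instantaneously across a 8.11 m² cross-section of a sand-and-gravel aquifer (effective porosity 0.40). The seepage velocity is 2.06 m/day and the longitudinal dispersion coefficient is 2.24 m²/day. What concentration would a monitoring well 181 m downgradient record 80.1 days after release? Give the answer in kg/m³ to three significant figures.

For an instantaneous plane source, C(x,t) = M/(n_e·A·√(4πDt)) · exp(−(x−vt)²/(4Dt)), with n_e·A the pore (flow) area.
Plume center vt = 2.06 × 80.1 = 165.006 m, so the well at 181 m is 15.994 m downgradient of the peak.
√(4πDt) = 47.48 m, giving peak height M/(n_e·A·√(4πDt)) = 198/(0.40 × 8.11 × 47.48) = 1.286 kg/m³.
(x−vt)²/(4Dt) = (15.994)²/(4 × 2.24 × 80.1) = 0.3564; exp(−0.3564) = 0.7002.
C = 1.286 × 0.7002 = 0.900 kg/m³.

0.900 kg/m³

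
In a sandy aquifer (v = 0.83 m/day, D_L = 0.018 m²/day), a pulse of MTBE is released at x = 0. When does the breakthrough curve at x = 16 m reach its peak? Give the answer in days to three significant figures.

19.3 days

For the 1D instantaneous-source solution, setting ∂C/∂t = 0 at fixed x gives v²t² + 2Dt − x² = 0, so t = (√(D² + v²x²) − D)/v².
√(D² + v²x²) = √(0.018² + 0.83² × 16²) = 13.28; v² = 0.6889.
t = (13.28 − 0.018)/0.6889 = 19.3 days (vs. the pure-advection estimate x/v = 19.3 d).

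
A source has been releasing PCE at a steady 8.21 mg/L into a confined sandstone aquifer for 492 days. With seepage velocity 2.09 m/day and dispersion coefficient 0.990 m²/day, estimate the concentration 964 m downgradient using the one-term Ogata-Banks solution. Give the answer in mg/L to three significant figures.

8.05 mg/L

For a continuous step input, C/C₀ ≈ ½·erfc((x−vt)/(2√(Dt))).
vt = 2.09 × 492 = 1028.28 m and 2√(Dt) = 2√(0.990 × 492) = 44.14 m.
Argument (x−vt)/(2√(Dt)) = (964 − 1028.28)/44.14 = -1.456; ½·erfc(-1.456) = 0.9803.
C = 8.21 × 0.9803 = 8.05 mg/L.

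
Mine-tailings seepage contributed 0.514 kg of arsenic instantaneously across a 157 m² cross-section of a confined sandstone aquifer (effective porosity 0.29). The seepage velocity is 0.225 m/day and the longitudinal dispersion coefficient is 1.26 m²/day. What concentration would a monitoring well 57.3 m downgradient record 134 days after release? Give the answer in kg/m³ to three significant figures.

For an instantaneous plane source, C(x,t) = M/(n_e·A·√(4πDt)) · exp(−(x−vt)²/(4Dt)), with n_e·A the pore (flow) area.
Plume center vt = 0.225 × 134 = 30.15 m, so the well at 57.3 m is 27.15 m downgradient of the peak.
√(4πDt) = 46.06 m, giving peak height M/(n_e·A·√(4πDt)) = 0.514/(0.29 × 157 × 46.06) = 0.0002451 kg/m³.
(x−vt)²/(4Dt) = (27.15)²/(4 × 1.26 × 134) = 1.091; exp(−1.091) = 0.3359.
C = 0.0002451 × 0.3359 = 8.23e-05 kg/m³.

8.23e-05 kg/m³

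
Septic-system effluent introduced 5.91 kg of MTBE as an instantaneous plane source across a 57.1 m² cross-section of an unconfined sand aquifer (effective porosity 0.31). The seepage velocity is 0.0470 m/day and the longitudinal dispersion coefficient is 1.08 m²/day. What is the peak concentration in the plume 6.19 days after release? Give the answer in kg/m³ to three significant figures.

The peak of an instantaneous 1D plume sits at x = vt; there the Gaussian factor is 1 and C_max = M/(n_e·A·√(4πDt)), where n_e·A is the pore area the mass is dissolved in.
√(4πDt) = √(4π × 1.08 × 6.19) = 9.166 m, so C_max = 5.91/(0.31 × 57.1 × 9.166) = 0.0364 kg/m³.

0.0364 kg/m³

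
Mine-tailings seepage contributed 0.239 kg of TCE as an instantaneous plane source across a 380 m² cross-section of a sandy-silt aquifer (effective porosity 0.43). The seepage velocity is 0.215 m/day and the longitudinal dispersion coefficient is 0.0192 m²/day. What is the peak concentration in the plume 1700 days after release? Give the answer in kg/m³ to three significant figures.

7.22e-05 kg/m³

The peak of an instantaneous 1D plume sits at x = vt; there the Gaussian factor is 1 and C_max = M/(n_e·A·√(4πDt)), where n_e·A is the pore area the mass is dissolved in.
√(4πDt) = √(4π × 0.0192 × 1700) = 20.25 m, so C_max = 0.239/(0.43 × 380 × 20.25) = 7.22e-05 kg/m³.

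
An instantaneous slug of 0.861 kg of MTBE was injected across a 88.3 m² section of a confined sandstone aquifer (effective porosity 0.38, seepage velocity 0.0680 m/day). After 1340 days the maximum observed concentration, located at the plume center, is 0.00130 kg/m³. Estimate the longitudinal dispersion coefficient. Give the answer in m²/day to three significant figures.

At the plume center C_max = M/(n_e·A·√(4πDt)), so D = M²/(4πt·(n_e·A·C_max)²).
n_e·A·C_max = 0.38 × 88.3 × 0.00130 = 0.04362 kg/m.
D = 0.861²/(4π × 1340 × 0.04362²) = 0.0231 m²/day.

0.0231 m²/day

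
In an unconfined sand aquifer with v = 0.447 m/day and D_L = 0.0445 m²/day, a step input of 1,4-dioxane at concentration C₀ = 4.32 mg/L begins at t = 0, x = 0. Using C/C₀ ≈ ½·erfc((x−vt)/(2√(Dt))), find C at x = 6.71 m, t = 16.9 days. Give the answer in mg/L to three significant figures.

3.26 mg/L

For a continuous step input, C/C₀ ≈ ½·erfc((x−vt)/(2√(Dt))).
vt = 0.447 × 16.9 = 7.5543 m and 2√(Dt) = 2√(0.0445 × 16.9) = 1.734 m.
Argument (x−vt)/(2√(Dt)) = (6.71 − 7.5543)/1.734 = -0.4869; ½·erfc(-0.4869) = 0.7545.
C = 4.32 × 0.7545 = 3.26 mg/L.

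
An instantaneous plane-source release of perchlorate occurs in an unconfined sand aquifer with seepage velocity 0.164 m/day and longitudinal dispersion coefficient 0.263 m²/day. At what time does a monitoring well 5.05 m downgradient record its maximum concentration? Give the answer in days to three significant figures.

22.5 days

For the 1D instantaneous-source solution, setting ∂C/∂t = 0 at fixed x gives v²t² + 2Dt − x² = 0, so t = (√(D² + v²x²) − D)/v².
√(D² + v²x²) = √(0.263² + 0.164² × 5.05²) = 0.8690; v² = 0.026896.
t = (0.8690 − 0.263)/0.026896 = 22.5 days (vs. the pure-advection estimate x/v = 30.8 d).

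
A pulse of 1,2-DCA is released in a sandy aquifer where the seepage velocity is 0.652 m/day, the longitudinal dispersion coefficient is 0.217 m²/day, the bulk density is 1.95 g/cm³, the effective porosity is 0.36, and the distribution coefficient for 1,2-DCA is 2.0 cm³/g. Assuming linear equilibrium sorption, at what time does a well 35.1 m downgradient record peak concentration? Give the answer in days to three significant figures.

Retardation factor R = 1 + ρ_b·K_d/n = 1 + 1.95 × 2.0/0.36 = 11.83.
Sorption retards both mechanisms: v_R = v/R = 0.05511 m/day, D_R = D/R = 0.01834 m²/day.
Peak time from v_R²t² + 2D_R t − x² = 0: t = (√(D_R² + v_R²x²) − D_R)/v_R².
√(D_R² + v_R²x²) = √(0.01834² + 0.05511² × 35.1²) = 1.934; v_R² = 0.003037.
t = (1.934 − 0.01834)/0.003037 = 631 days.

631 days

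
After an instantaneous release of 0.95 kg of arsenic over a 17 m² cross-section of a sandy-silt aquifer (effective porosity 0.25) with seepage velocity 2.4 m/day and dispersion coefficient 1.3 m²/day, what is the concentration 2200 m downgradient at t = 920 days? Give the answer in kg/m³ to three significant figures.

0.00180 kg/m³

For an instantaneous plane source, C(x,t) = M/(n_e·A·√(4πDt)) · exp(−(x−vt)²/(4Dt)), with n_e·A the pore (flow) area.
Plume center vt = 2.4 × 920 = 2208 m, so the well at 2200 m is 8 m upgradient of the peak.
√(4πDt) = 122.6 m, giving peak height M/(n_e·A·√(4πDt)) = 0.95/(0.25 × 17 × 122.6) = 0.001823 kg/m³.
(x−vt)²/(4Dt) = (-8)²/(4 × 1.3 × 920) = 0.01338; exp(−0.01338) = 0.9867.
C = 0.001823 × 0.9867 = 0.00180 kg/m³.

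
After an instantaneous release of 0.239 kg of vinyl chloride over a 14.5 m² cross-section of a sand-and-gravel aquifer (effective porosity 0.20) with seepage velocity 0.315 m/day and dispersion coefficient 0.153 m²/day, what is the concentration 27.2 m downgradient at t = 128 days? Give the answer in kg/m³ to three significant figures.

0.000584 kg/m³

For an instantaneous plane source, C(x,t) = M/(n_e·A·√(4πDt)) · exp(−(x−vt)²/(4Dt)), with n_e·A the pore (flow) area.
Plume center vt = 0.315 × 128 = 40.32 m, so the well at 27.2 m is 13.12 m upgradient of the peak.
√(4πDt) = 15.69 m, giving peak height M/(n_e·A·√(4πDt)) = 0.239/(0.20 × 14.5 × 15.69) = 0.005253 kg/m³.
(x−vt)²/(4Dt) = (-13.12)²/(4 × 0.153 × 128) = 2.197; exp(−2.197) = 0.1111.
C = 0.005253 × 0.1111 = 0.000584 kg/m³.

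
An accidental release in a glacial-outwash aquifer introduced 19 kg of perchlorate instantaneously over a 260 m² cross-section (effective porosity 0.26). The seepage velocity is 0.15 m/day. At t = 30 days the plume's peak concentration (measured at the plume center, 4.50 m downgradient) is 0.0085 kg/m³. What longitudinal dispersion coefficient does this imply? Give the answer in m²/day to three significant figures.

2.90 m²/day

At the plume center C_max = M/(n_e·A·√(4πDt)), so D = M²/(4πt·(n_e·A·C_max)²).
n_e·A·C_max = 0.26 × 260 × 0.0085 = 0.5746 kg/m.
D = 19²/(4π × 30 × 0.5746²) = 2.90 m²/day.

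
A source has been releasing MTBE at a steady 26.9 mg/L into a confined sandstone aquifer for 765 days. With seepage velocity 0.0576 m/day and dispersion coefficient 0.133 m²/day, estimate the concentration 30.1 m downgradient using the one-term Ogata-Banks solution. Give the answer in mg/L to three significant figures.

For a continuous step input, C/C₀ ≈ ½·erfc((x−vt)/(2√(Dt))).
vt = 0.0576 × 765 = 44.064 m and 2√(Dt) = 2√(0.133 × 765) = 20.17 m.
Argument (x−vt)/(2√(Dt)) = (30.1 − 44.064)/20.17 = -0.6923; ½·erfc(-0.6923) = 0.8362.
C = 26.9 × 0.8362 = 22.5 mg/L.

22.5 mg/L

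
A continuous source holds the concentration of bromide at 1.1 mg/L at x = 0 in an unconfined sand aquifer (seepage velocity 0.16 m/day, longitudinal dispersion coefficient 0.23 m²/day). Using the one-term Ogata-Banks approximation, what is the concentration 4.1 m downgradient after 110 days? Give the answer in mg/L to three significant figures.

For a continuous step input, C/C₀ ≈ ½·erfc((x−vt)/(2√(Dt))).
vt = 0.16 × 110 = 17.6 m and 2√(Dt) = 2√(0.23 × 110) = 10.06 m.
Argument (x−vt)/(2√(Dt)) = (4.1 − 17.6)/10.06 = -1.342; ½·erfc(-1.342) = 0.9711.
C = 1.1 × 0.9711 = 1.07 mg/L.

1.07 mg/L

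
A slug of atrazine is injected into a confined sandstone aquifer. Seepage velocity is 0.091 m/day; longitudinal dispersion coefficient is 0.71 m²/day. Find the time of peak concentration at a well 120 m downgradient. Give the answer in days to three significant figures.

1240 days

For the 1D instantaneous-source solution, setting ∂C/∂t = 0 at fixed x gives v²t² + 2Dt − x² = 0, so t = (√(D² + v²x²) − D)/v².
√(D² + v²x²) = √(0.71² + 0.091² × 120²) = 10.94; v² = 0.008281.
t = (10.94 − 0.71)/0.008281 = 1240 days (vs. the pure-advection estimate x/v = 1320 d).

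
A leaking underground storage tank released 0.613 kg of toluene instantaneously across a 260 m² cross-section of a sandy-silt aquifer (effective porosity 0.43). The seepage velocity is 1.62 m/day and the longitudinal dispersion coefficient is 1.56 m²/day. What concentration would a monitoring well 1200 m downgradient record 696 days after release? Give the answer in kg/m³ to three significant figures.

For an instantaneous plane source, C(x,t) = M/(n_e·A·√(4πDt)) · exp(−(x−vt)²/(4Dt)), with n_e·A the pore (flow) area.
Plume center vt = 1.62 × 696 = 1127.52 m, so the well at 1200 m is 72.48 m downgradient of the peak.
√(4πDt) = 116.8 m, giving peak height M/(n_e·A·√(4πDt)) = 0.613/(0.43 × 260 × 116.8) = 4.694e-05 kg/m³.
(x−vt)²/(4Dt) = (72.48)²/(4 × 1.56 × 696) = 1.210; exp(−1.210) = 0.2982.
C = 4.694e-05 × 0.2982 = 1.40e-05 kg/m³.

1.40e-05 kg/m³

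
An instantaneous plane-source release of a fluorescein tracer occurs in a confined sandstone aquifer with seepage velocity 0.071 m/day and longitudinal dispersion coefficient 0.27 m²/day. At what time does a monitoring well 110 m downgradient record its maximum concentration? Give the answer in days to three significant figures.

For the 1D instantaneous-source solution, setting ∂C/∂t = 0 at fixed x gives v²t² + 2Dt − x² = 0, so t = (√(D² + v²x²) − D)/v².
√(D² + v²x²) = √(0.27² + 0.071² × 110²) = 7.815; v² = 0.005041.
t = (7.815 − 0.27)/0.005041 = 1500 days (vs. the pure-advection estimate x/v = 1550 d).

1500 days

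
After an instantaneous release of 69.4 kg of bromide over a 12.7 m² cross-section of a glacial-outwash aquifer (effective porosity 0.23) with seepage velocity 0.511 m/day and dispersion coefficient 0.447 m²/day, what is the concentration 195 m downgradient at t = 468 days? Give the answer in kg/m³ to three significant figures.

For an instantaneous plane source, C(x,t) = M/(n_e·A·√(4πDt)) · exp(−(x−vt)²/(4Dt)), with n_e·A the pore (flow) area.
Plume center vt = 0.511 × 468 = 239.148 m, so the well at 195 m is 44.148 m upgradient of the peak.
√(4πDt) = 51.27 m, giving peak height M/(n_e·A·√(4πDt)) = 69.4/(0.23 × 12.7 × 51.27) = 0.4634 kg/m³.
(x−vt)²/(4Dt) = (-44.148)²/(4 × 0.447 × 468) = 2.329; exp(−2.329) = 0.09739.
C = 0.4634 × 0.09739 = 0.0451 kg/m³.

0.0451 kg/m³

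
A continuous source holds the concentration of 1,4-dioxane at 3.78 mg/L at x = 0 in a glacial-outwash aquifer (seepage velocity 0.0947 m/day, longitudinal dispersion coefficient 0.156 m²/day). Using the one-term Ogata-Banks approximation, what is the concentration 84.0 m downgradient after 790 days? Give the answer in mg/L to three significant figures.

1.06 mg/L

For a continuous step input, C/C₀ ≈ ½·erfc((x−vt)/(2√(Dt))).
vt = 0.0947 × 790 = 74.813 m and 2√(Dt) = 2√(0.156 × 790) = 22.20 m.
Argument (x−vt)/(2√(Dt)) = (84.0 − 74.813)/22.20 = 0.4138; ½·erfc(0.4138) = 0.2792.
C = 3.78 × 0.2792 = 1.06 mg/L.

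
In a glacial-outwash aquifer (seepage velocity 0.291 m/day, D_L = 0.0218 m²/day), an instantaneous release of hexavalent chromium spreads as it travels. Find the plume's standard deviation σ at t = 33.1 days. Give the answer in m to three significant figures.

Dispersive spreading gives a Gaussian with σ² = 2Dt; advection only shifts the center.
σ = √(2 × 0.0218 × 33.1) = 1.20 m.

1.20 m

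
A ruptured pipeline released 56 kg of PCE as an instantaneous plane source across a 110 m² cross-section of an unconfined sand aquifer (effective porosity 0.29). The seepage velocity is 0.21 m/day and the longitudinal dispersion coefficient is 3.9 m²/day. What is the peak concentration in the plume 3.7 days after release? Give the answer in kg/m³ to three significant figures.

The peak of an instantaneous 1D plume sits at x = vt; there the Gaussian factor is 1 and C_max = M/(n_e·A·√(4πDt)), where n_e·A is the pore area the mass is dissolved in.
√(4πDt) = √(4π × 3.9 × 3.7) = 13.47 m, so C_max = 56/(0.29 × 110 × 13.47) = 0.130 kg/m³.

0.130 kg/m³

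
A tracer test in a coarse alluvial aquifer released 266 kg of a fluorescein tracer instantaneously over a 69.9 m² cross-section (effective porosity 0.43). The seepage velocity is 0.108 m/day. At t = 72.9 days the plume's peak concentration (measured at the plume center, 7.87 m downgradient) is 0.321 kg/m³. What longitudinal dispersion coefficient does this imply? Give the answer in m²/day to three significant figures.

At the plume center C_max = M/(n_e·A·√(4πDt)), so D = M²/(4πt·(n_e·A·C_max)²).
n_e·A·C_max = 0.43 × 69.9 × 0.321 = 9.648 kg/m.
D = 266²/(4π × 72.9 × 9.648²) = 0.830 m²/day.

0.830 m²/day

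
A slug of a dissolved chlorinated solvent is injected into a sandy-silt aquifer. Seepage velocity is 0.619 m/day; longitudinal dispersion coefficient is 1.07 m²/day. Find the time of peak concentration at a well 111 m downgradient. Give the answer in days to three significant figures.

177 days

For the 1D instantaneous-source solution, setting ∂C/∂t = 0 at fixed x gives v²t² + 2Dt − x² = 0, so t = (√(D² + v²x²) − D)/v².
√(D² + v²x²) = √(1.07² + 0.619² × 111²) = 68.72; v² = 0.383161.
t = (68.72 − 1.07)/0.383161 = 177 days (vs. the pure-advection estimate x/v = 179 d).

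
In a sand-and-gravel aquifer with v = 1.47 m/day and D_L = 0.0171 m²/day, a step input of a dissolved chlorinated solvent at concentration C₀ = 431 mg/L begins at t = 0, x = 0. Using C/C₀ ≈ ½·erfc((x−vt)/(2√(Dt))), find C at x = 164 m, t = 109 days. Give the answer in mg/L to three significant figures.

For a continuous step input, C/C₀ ≈ ½·erfc((x−vt)/(2√(Dt))).
vt = 1.47 × 109 = 160.23 m and 2√(Dt) = 2√(0.0171 × 109) = 2.730 m.
Argument (x−vt)/(2√(Dt)) = (164 − 160.23)/2.730 = 1.381; ½·erfc(1.381) = 0.02541.
C = 431 × 0.02541 = 11.0 mg/L.

11.0 mg/L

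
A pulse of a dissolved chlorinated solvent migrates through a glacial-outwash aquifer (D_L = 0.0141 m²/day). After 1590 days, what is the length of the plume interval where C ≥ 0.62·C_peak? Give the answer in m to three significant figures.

The plume is Gaussian with σ = √(2Dt) = √(2 × 0.0141 × 1590) = 6.696 m.
C/C_peak = exp(−Δx²/(2σ²)) = 0.62 ⇒ Δx = σ·√(−2 ln 0.62) = 6.696 × 0.9778 = 6.547 m.
Width = 2Δx = 13.1 m.

13.1 m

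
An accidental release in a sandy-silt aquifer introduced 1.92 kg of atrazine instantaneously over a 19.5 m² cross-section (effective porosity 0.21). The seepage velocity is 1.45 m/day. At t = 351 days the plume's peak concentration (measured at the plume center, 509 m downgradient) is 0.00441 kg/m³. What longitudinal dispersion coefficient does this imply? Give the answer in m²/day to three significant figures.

At the plume center C_max = M/(n_e·A·√(4πDt)), so D = M²/(4πt·(n_e·A·C_max)²).
n_e·A·C_max = 0.21 × 19.5 × 0.00441 = 0.01806 kg/m.
D = 1.92²/(4π × 351 × 0.01806²) = 2.56 m²/day.

2.56 m²/day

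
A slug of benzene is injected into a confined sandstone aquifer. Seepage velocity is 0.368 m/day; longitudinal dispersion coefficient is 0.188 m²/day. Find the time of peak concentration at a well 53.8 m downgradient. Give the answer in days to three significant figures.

145 days

For the 1D instantaneous-source solution, setting ∂C/∂t = 0 at fixed x gives v²t² + 2Dt − x² = 0, so t = (√(D² + v²x²) − D)/v².
√(D² + v²x²) = √(0.188² + 0.368² × 53.8²) = 19.80; v² = 0.135424.
t = (19.80 − 0.188)/0.135424 = 145 days (vs. the pure-advection estimate x/v = 146 d).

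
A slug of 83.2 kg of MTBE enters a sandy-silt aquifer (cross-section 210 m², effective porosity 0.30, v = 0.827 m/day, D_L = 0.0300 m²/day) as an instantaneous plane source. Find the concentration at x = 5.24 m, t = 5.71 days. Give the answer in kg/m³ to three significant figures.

0.609 kg/m³

For an instantaneous plane source, C(x,t) = M/(n_e·A·√(4πDt)) · exp(−(x−vt)²/(4Dt)), with n_e·A the pore (flow) area.
Plume center vt = 0.827 × 5.71 = 4.72217 m, so the well at 5.24 m is 0.51783 m downgradient of the peak.
√(4πDt) = 1.467 m, giving peak height M/(n_e·A·√(4πDt)) = 83.2/(0.30 × 210 × 1.467) = 0.9002 kg/m³.
(x−vt)²/(4Dt) = (0.51783)²/(4 × 0.0300 × 5.71) = 0.3913; exp(−0.3913) = 0.6762.
C = 0.9002 × 0.6762 = 0.609 kg/m³.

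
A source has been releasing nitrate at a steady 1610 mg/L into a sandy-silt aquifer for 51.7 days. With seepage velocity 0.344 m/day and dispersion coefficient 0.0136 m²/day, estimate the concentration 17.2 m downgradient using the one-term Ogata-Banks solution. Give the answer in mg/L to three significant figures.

For a continuous step input, C/C₀ ≈ ½·erfc((x−vt)/(2√(Dt))).
vt = 0.344 × 51.7 = 17.7848 m and 2√(Dt) = 2√(0.0136 × 51.7) = 1.677 m.
Argument (x−vt)/(2√(Dt)) = (17.2 − 17.7848)/1.677 = -0.3487; ½·erfc(-0.3487) = 0.6890.
C = 1610 × 0.6890 = 1110 mg/L.

1110 mg/L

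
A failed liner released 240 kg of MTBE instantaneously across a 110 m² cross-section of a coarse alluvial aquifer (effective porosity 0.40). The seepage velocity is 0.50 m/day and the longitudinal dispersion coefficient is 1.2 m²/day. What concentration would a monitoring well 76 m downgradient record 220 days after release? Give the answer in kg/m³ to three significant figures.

For an instantaneous plane source, C(x,t) = M/(n_e·A·√(4πDt)) · exp(−(x−vt)²/(4Dt)), with n_e·A the pore (flow) area.
Plume center vt = 0.50 × 220 = 110 m, so the well at 76 m is 34 m upgradient of the peak.
√(4πDt) = 57.60 m, giving peak height M/(n_e·A·√(4πDt)) = 240/(0.40 × 110 × 57.60) = 0.09470 kg/m³.
(x−vt)²/(4Dt) = (-34)²/(4 × 1.2 × 220) = 1.095; exp(−1.095) = 0.3345.
C = 0.09470 × 0.3345 = 0.0317 kg/m³.

0.0317 kg/m³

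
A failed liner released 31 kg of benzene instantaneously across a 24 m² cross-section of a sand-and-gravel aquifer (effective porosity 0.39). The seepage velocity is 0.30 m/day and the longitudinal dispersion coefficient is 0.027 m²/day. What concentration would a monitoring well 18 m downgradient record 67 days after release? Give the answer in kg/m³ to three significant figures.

For an instantaneous plane source, C(x,t) = M/(n_e·A·√(4πDt)) · exp(−(x−vt)²/(4Dt)), with n_e·A the pore (flow) area.
Plume center vt = 0.30 × 67 = 20.1 m, so the well at 18 m is 2.1 m upgradient of the peak.
√(4πDt) = 4.768 m, giving peak height M/(n_e·A·√(4πDt)) = 31/(0.39 × 24 × 4.768) = 0.6946 kg/m³.
(x−vt)²/(4Dt) = (-2.1)²/(4 × 0.027 × 67) = 0.6095; exp(−0.6095) = 0.5436.
C = 0.6946 × 0.5436 = 0.378 kg/m³.

0.378 kg/m³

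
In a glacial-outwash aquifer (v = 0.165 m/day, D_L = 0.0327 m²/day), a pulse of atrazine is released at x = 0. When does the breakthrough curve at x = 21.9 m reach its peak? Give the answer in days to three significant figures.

For the 1D instantaneous-source solution, setting ∂C/∂t = 0 at fixed x gives v²t² + 2Dt − x² = 0, so t = (√(D² + v²x²) − D)/v².
√(D² + v²x²) = √(0.0327² + 0.165² × 21.9²) = 3.614; v² = 0.027225.
t = (3.614 − 0.0327)/0.027225 = 132 days (vs. the pure-advection estimate x/v = 133 d).

132 days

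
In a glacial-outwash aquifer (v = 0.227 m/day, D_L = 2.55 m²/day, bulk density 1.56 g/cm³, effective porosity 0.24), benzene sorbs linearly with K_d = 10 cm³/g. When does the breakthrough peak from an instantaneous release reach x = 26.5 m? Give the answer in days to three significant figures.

5100 days

Retardation factor R = 1 + ρ_b·K_d/n = 1 + 1.56 × 10/0.24 = 66.00.
Sorption retards both mechanisms: v_R = v/R = 0.003439 m/day, D_R = D/R = 0.03864 m²/day.
Peak time from v_R²t² + 2D_R t − x² = 0: t = (√(D_R² + v_R²x²) − D_R)/v_R².
√(D_R² + v_R²x²) = √(0.03864² + 0.003439² × 26.5²) = 0.09899; v_R² = 1.183e-05.
t = (0.09899 − 0.03864)/1.183e-05 = 5100 days.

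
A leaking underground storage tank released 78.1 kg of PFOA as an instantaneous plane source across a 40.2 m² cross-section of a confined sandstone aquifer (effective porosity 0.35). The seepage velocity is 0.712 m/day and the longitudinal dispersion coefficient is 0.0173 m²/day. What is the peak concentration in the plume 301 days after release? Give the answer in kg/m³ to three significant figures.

The peak of an instantaneous 1D plume sits at x = vt; there the Gaussian factor is 1 and C_max = M/(n_e·A·√(4πDt)), where n_e·A is the pore area the mass is dissolved in.
√(4πDt) = √(4π × 0.0173 × 301) = 8.089 m, so C_max = 78.1/(0.35 × 40.2 × 8.089) = 0.686 kg/m³.

0.686 kg/m³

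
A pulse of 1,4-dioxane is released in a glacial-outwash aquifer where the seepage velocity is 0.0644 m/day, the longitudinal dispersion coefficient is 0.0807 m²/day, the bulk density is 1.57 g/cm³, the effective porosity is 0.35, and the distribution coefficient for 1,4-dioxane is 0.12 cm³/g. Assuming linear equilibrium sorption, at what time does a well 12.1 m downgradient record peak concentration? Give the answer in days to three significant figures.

261 days

Retardation factor R = 1 + ρ_b·K_d/n = 1 + 1.57 × 0.12/0.35 = 1.538.
Sorption retards both mechanisms: v_R = v/R = 0.04187 m/day, D_R = D/R = 0.05247 m²/day.
Peak time from v_R²t² + 2D_R t − x² = 0: t = (√(D_R² + v_R²x²) − D_R)/v_R².
√(D_R² + v_R²x²) = √(0.05247² + 0.04187² × 12.1²) = 0.5093; v_R² = 0.001753.
t = (0.5093 − 0.05247)/0.001753 = 261 days.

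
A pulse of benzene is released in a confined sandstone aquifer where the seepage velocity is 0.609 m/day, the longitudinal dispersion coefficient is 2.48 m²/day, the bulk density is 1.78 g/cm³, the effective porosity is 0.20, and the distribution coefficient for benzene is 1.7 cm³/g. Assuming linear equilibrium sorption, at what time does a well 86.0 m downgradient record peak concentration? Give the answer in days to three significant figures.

Retardation factor R = 1 + ρ_b·K_d/n = 1 + 1.78 × 1.7/0.20 = 16.13.
Sorption retards both mechanisms: v_R = v/R = 0.03776 m/day, D_R = D/R = 0.1538 m²/day.
Peak time from v_R²t² + 2D_R t − x² = 0: t = (√(D_R² + v_R²x²) − D_R)/v_R².
√(D_R² + v_R²x²) = √(0.1538² + 0.03776² × 86.0²) = 3.251; v_R² = 0.001426.
t = (3.251 − 0.1538)/0.001426 = 2170 days.

2170 days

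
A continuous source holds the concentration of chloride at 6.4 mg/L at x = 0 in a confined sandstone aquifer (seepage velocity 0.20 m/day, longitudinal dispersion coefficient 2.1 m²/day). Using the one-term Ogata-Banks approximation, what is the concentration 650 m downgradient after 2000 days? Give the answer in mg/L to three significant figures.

0.0204 mg/L

For a continuous step input, C/C₀ ≈ ½·erfc((x−vt)/(2√(Dt))).
vt = 0.20 × 2000 = 400 m and 2√(Dt) = 2√(2.1 × 2000) = 129.6 m.
Argument (x−vt)/(2√(Dt)) = (650 − 400)/129.6 = 1.929; ½·erfc(1.929) = 0.003186.
C = 6.4 × 0.003186 = 0.0204 mg/L.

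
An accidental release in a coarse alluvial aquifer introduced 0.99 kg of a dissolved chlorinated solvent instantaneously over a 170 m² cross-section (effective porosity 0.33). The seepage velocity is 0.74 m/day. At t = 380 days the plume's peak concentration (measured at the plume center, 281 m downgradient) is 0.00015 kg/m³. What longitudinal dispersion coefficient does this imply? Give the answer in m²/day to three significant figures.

2.90 m²/day

At the plume center C_max = M/(n_e·A·√(4πDt)), so D = M²/(4πt·(n_e·A·C_max)²).
n_e·A·C_max = 0.33 × 170 × 0.00015 = 0.008415 kg/m.
D = 0.99²/(4π × 380 × 0.008415²) = 2.90 m²/day.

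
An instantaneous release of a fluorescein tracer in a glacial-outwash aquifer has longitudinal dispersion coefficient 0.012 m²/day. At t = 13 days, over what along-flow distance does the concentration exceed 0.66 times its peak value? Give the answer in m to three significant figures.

1.02 m

The plume is Gaussian with σ = √(2Dt) = √(2 × 0.012 × 13) = 0.5586 m.
C/C_peak = exp(−Δx²/(2σ²)) = 0.66 ⇒ Δx = σ·√(−2 ln 0.66) = 0.5586 × 0.9116 = 0.5092 m.
Width = 2Δx = 1.02 m.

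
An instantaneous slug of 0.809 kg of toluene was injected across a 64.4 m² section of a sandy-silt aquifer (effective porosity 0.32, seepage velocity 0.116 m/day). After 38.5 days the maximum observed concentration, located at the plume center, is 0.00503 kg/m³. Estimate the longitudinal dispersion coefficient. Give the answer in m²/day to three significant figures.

0.126 m²/day

At the plume center C_max = M/(n_e·A·√(4πDt)), so D = M²/(4πt·(n_e·A·C_max)²).
n_e·A·C_max = 0.32 × 64.4 × 0.00503 = 0.1037 kg/m.
D = 0.809²/(4π × 38.5 × 0.1037²) = 0.126 m²/day.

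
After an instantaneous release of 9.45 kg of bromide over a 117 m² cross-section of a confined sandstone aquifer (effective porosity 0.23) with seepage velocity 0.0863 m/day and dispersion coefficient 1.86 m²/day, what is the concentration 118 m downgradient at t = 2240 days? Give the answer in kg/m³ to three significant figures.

0.00109 kg/m³

For an instantaneous plane source, C(x,t) = M/(n_e·A·√(4πDt)) · exp(−(x−vt)²/(4Dt)), with n_e·A the pore (flow) area.
Plume center vt = 0.0863 × 2240 = 193.312 m, so the well at 118 m is 75.312 m upgradient of the peak.
√(4πDt) = 228.8 m, giving peak height M/(n_e·A·√(4πDt)) = 9.45/(0.23 × 117 × 228.8) = 0.001535 kg/m³.
(x−vt)²/(4Dt) = (-75.312)²/(4 × 1.86 × 2240) = 0.3403; exp(−0.3403) = 0.7116.
C = 0.001535 × 0.7116 = 0.00109 kg/m³.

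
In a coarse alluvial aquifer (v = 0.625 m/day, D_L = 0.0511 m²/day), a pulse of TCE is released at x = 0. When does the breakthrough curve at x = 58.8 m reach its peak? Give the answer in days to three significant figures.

93.9 days

For the 1D instantaneous-source solution, setting ∂C/∂t = 0 at fixed x gives v²t² + 2Dt − x² = 0, so t = (√(D² + v²x²) − D)/v².
√(D² + v²x²) = √(0.0511² + 0.625² × 58.8²) = 36.75; v² = 0.390625.
t = (36.75 − 0.0511)/0.390625 = 93.9 days (vs. the pure-advection estimate x/v = 94.1 d).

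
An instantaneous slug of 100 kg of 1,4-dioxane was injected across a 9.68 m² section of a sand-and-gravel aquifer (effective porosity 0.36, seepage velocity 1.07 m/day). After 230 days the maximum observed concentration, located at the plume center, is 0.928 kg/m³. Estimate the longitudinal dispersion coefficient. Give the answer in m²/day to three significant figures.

At the plume center C_max = M/(n_e·A·√(4πDt)), so D = M²/(4πt·(n_e·A·C_max)²).
n_e·A·C_max = 0.36 × 9.68 × 0.928 = 3.234 kg/m.
D = 100²/(4π × 230 × 3.234²) = 0.331 m²/day.

0.331 m²/day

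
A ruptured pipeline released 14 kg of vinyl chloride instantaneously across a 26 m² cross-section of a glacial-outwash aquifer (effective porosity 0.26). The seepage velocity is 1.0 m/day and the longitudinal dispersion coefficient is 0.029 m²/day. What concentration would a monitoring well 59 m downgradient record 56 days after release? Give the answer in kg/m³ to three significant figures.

For an instantaneous plane source, C(x,t) = M/(n_e·A·√(4πDt)) · exp(−(x−vt)²/(4Dt)), with n_e·A the pore (flow) area.
Plume center vt = 1.0 × 56 = 56 m, so the well at 59 m is 3 m downgradient of the peak.
√(4πDt) = 4.517 m, giving peak height M/(n_e·A·√(4πDt)) = 14/(0.26 × 26 × 4.517) = 0.4585 kg/m³.
(x−vt)²/(4Dt) = (3)²/(4 × 0.029 × 56) = 1.385; exp(−1.385) = 0.2503.
C = 0.4585 × 0.2503 = 0.115 kg/m³.

0.115 kg/m³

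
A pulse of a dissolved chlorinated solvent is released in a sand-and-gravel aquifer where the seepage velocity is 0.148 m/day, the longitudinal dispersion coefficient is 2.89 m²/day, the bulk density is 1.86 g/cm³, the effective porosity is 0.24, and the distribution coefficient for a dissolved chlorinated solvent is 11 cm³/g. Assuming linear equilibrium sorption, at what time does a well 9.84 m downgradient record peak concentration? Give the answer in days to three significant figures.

Retardation factor R = 1 + ρ_b·K_d/n = 1 + 1.86 × 11/0.24 = 86.25.
Sorption retards both mechanisms: v_R = v/R = 0.001716 m/day, D_R = D/R = 0.03351 m²/day.
Peak time from v_R²t² + 2D_R t − x² = 0: t = (√(D_R² + v_R²x²) − D_R)/v_R².
√(D_R² + v_R²x²) = √(0.03351² + 0.001716² × 9.84²) = 0.03752; v_R² = 2.945e-06.
t = (0.03752 − 0.03351)/2.945e-06 = 1360 days.

1360 days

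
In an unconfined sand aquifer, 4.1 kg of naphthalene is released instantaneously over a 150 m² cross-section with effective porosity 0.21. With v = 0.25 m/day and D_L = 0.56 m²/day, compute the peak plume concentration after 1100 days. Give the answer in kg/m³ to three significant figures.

0.00148 kg/m³

The peak of an instantaneous 1D plume sits at x = vt; there the Gaussian factor is 1 and C_max = M/(n_e·A·√(4πDt)), where n_e·A is the pore area the mass is dissolved in.
√(4πDt) = √(4π × 0.56 × 1100) = 87.98 m, so C_max = 4.1/(0.21 × 150 × 87.98) = 0.00148 kg/m³.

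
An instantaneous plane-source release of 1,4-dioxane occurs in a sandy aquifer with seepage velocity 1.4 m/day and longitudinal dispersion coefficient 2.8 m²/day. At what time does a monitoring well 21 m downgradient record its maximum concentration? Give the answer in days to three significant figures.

For the 1D instantaneous-source solution, setting ∂C/∂t = 0 at fixed x gives v²t² + 2Dt − x² = 0, so t = (√(D² + v²x²) − D)/v².
√(D² + v²x²) = √(2.8² + 1.4² × 21²) = 29.53; v² = 1.96.
t = (29.53 − 2.8)/1.96 = 13.6 days (vs. the pure-advection estimate x/v = 15.0 d).

13.6 days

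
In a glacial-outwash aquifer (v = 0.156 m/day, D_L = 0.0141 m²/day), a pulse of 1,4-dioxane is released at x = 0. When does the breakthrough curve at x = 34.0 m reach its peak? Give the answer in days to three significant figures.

217 days

For the 1D instantaneous-source solution, setting ∂C/∂t = 0 at fixed x gives v²t² + 2Dt − x² = 0, so t = (√(D² + v²x²) − D)/v².
√(D² + v²x²) = √(0.0141² + 0.156² × 34.0²) = 5.304; v² = 0.024336.
t = (5.304 − 0.0141)/0.024336 = 217 days (vs. the pure-advection estimate x/v = 218 d).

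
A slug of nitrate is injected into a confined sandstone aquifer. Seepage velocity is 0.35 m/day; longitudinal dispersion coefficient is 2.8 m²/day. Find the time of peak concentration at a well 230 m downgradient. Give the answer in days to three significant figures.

For the 1D instantaneous-source solution, setting ∂C/∂t = 0 at fixed x gives v²t² + 2Dt − x² = 0, so t = (√(D² + v²x²) − D)/v².
√(D² + v²x²) = √(2.8² + 0.35² × 230²) = 80.55; v² = 0.1225.
t = (80.55 − 2.8)/0.1225 = 635 days (vs. the pure-advection estimate x/v = 657 d).

635 days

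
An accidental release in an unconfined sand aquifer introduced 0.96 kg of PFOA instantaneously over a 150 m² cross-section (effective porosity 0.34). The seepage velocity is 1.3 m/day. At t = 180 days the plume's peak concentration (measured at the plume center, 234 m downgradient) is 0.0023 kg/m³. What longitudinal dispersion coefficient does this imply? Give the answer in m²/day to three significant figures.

At the plume center C_max = M/(n_e·A·√(4πDt)), so D = M²/(4πt·(n_e·A·C_max)²).
n_e·A·C_max = 0.34 × 150 × 0.0023 = 0.1173 kg/m.
D = 0.96²/(4π × 180 × 0.1173²) = 0.0296 m²/day.

0.0296 m²/day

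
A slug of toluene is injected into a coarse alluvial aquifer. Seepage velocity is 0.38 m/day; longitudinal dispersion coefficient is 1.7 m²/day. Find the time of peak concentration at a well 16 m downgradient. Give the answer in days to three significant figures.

For the 1D instantaneous-source solution, setting ∂C/∂t = 0 at fixed x gives v²t² + 2Dt − x² = 0, so t = (√(D² + v²x²) − D)/v².
√(D² + v²x²) = √(1.7² + 0.38² × 16²) = 6.313; v² = 0.1444.
t = (6.313 − 1.7)/0.1444 = 31.9 days (vs. the pure-advection estimate x/v = 42.1 d).

31.9 days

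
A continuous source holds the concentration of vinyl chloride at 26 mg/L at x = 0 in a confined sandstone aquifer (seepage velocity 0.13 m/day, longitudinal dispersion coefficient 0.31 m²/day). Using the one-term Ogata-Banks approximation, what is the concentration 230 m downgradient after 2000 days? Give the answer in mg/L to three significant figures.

20.9 mg/L

For a continuous step input, C/C₀ ≈ ½·erfc((x−vt)/(2√(Dt))).
vt = 0.13 × 2000 = 260 m and 2√(Dt) = 2√(0.31 × 2000) = 49.80 m.
Argument (x−vt)/(2√(Dt)) = (230 − 260)/49.80 = -0.6024; ½·erfc(-0.6024) = 0.8029.
C = 26 × 0.8029 = 20.9 mg/L.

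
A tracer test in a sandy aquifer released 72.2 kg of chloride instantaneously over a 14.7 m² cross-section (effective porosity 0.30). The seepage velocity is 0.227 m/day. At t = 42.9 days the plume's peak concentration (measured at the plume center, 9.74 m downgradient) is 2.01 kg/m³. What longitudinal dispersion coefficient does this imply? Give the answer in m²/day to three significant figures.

At the plume center C_max = M/(n_e·A·√(4πDt)), so D = M²/(4πt·(n_e·A·C_max)²).
n_e·A·C_max = 0.30 × 14.7 × 2.01 = 8.864 kg/m.
D = 72.2²/(4π × 42.9 × 8.864²) = 0.123 m²/day.

0.123 m²/day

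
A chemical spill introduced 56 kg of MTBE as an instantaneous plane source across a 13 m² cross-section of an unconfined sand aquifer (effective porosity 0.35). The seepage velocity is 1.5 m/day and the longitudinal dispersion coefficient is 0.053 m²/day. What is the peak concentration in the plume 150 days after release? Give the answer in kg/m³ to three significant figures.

The peak of an instantaneous 1D plume sits at x = vt; there the Gaussian factor is 1 and C_max = M/(n_e·A·√(4πDt)), where n_e·A is the pore area the mass is dissolved in.
√(4πDt) = √(4π × 0.053 × 150) = 9.995 m, so C_max = 56/(0.35 × 13 × 9.995) = 1.23 kg/m³.

1.23 kg/m³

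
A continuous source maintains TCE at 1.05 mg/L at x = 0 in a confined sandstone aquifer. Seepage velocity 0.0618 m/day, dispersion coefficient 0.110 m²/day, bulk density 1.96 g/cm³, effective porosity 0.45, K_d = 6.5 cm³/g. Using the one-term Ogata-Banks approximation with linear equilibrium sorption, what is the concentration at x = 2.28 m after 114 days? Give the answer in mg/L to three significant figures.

0.0144 mg/L

Retardation factor R = 1 + ρ_b·K_d/n = 1 + 1.96 × 6.5/0.45 = 29.31.
Sorption retards both mechanisms: v_R = v/R = 0.002108 m/day, D_R = D/R = 0.003753 m²/day.
v_R·t = 0.002108 × 114 = 0.240312 m; 2√(D_R t) = 1.308 m; argument = (2.28 − 0.240312)/1.308 = 1.559.
C = C₀ × ½·erfc(1.559) = 1.05 × 0.01374 = 0.0144 mg/L.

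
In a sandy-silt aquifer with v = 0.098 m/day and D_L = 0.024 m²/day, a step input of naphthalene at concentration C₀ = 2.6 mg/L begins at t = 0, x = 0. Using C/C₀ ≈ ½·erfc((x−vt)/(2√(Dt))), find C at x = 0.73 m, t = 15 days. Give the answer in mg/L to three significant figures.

2.10 mg/L

For a continuous step input, C/C₀ ≈ ½·erfc((x−vt)/(2√(Dt))).
vt = 0.098 × 15 = 1.47 m and 2√(Dt) = 2√(0.024 × 15) = 1.200 m.
Argument (x−vt)/(2√(Dt)) = (0.73 − 1.47)/1.200 = -0.6167; ½·erfc(-0.6167) = 0.8084.
C = 2.6 × 0.8084 = 2.10 mg/L.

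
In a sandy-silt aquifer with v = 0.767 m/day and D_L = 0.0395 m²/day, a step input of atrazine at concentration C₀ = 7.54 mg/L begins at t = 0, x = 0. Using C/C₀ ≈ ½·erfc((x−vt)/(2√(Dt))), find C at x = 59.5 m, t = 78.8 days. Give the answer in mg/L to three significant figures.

4.88 mg/L

For a continuous step input, C/C₀ ≈ ½·erfc((x−vt)/(2√(Dt))).
vt = 0.767 × 78.8 = 60.4396 m and 2√(Dt) = 2√(0.0395 × 78.8) = 3.529 m.
Argument (x−vt)/(2√(Dt)) = (59.5 − 60.4396)/3.529 = -0.2663; ½·erfc(-0.2663) = 0.6468.
C = 7.54 × 0.6468 = 4.88 mg/L.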